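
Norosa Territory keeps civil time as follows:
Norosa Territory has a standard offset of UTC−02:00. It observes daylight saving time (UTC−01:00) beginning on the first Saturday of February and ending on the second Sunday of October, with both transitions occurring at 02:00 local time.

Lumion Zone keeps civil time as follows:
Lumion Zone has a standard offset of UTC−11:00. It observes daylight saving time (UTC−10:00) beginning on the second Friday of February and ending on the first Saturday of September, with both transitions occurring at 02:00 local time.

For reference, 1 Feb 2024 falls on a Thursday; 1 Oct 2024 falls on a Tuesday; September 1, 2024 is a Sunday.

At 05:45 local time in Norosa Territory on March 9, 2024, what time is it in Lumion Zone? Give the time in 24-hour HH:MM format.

20:45

1 February 2024 is a Thursday, so the first Saturday is February 3.
1 October 2024 is a Tuesday, so the first Sunday is October 6 and the second is October 13.
Daylight saving runs 3 February – 13 October; March 9, 2024 is inside that window, so Norosa Territory is at UTC−01:00.
05:45 Norosa Territory + 1h = 06:45 UTC.
1 February 2024 is a Thursday, so the first Friday is February 2 and the second is February 9.
1 September 2024 is a Sunday, so the first Saturday is September 7.
At the standard offset (UTC−11:00), 06:45 UTC − 11h = 19:45 Lumion Zone standard time (rolling into the previous day, 8 March 2024).
Daylight saving runs 9 February – 7 September; the standard-time date in Lumion Zone, March 8, 2024, is inside that window, so Lumion Zone is at UTC−10:00.
06:45 UTC − 10h = 20:45 Lumion Zone (rolling into the previous day, 8 March 2024).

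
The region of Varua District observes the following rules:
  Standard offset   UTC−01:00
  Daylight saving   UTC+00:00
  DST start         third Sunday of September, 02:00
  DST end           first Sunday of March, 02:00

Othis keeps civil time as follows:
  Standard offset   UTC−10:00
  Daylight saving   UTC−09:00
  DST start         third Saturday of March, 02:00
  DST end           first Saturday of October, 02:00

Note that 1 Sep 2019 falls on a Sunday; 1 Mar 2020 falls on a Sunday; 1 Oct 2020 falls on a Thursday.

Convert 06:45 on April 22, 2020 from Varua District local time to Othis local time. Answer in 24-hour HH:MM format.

22:45

1 September 2019 is a Sunday, so the first Sunday is September 1 and the third is September 15.
1 March 2020 is a Sunday, so the first Sunday is March 1.
Daylight saving runs 15 September 2019 – 1 March 2020; April 22, 2020 is outside that window, so Varua District is on standard time at UTC−01:00.
06:45 Varua District + 1h = 07:45 UTC.
1 March 2020 is a Sunday, so the first Saturday is March 7 and the third is March 21.
1 October 2020 is a Thursday, so the first Saturday is October 3.
At the standard offset (UTC−10:00), 07:45 UTC − 10h = 21:45 Othis standard time (rolling into the previous day, 21 April 2020).
The standard-time date in Othis, April 21, 2020, falls between 21 March and 3 October, so daylight saving is in effect and Othis is at UTC−09:00.
07:45 UTC − 9h = 22:45 Othis (rolling into the previous day, 21 April 2020).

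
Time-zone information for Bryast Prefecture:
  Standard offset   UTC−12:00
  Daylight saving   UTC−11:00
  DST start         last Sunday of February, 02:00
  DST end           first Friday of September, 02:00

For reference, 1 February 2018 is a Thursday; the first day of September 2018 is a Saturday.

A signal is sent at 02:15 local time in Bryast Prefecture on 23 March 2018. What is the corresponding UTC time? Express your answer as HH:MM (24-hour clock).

13:15

1 February 2018 is a Thursday, so Sundays fall on 4, 11, 18, 25; the last is February 25.
1 September 2018 is a Saturday, so the first Friday is September 7.
23 March 2018 falls between 25 February and 7 September, so daylight saving is in effect and Bryast Prefecture is at UTC−11:00.
02:15 local + 11h = 13:15 UTC.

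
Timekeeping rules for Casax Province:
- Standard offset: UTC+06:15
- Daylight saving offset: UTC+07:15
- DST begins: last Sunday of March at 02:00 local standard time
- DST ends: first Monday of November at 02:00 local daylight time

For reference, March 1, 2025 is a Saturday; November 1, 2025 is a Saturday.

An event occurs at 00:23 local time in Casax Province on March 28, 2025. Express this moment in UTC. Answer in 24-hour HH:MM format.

18:08

1 March 2025 is a Saturday, so Sundays fall on 2, 9, 16, 23, 30; the last is March 30.
1 November 2025 is a Saturday, so the first Monday is November 3.
March 28, 2025 does not fall between 30 March and 3 November, so daylight saving is not in effect and Casax Province is at UTC+06:15.
00:23 local − 6h15m = 18:08 UTC (rolling into the previous day, 27 March 2025).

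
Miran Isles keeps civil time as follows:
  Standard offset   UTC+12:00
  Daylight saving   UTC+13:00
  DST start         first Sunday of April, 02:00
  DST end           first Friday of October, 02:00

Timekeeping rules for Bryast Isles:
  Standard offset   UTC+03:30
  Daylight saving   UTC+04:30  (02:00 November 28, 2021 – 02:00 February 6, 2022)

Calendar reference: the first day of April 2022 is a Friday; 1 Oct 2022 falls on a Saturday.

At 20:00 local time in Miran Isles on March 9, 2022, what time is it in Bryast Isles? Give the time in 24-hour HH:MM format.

1 April 2022 is a Friday, so the first Sunday is April 3.
1 October 2022 is a Saturday, so the first Friday is October 7.
March 9, 2022 does not fall between 3 April and 7 October, so daylight saving is not in effect and Miran Isles is at UTC+12:00.
20:00 Miran Isles − 12h = 08:00 UTC.
At the standard offset (UTC+03:30), 08:00 UTC + 3h30m = 11:30 Bryast Isles standard time.
Daylight saving runs 28 November 2021 – 6 February 2022; the standard-time date in Bryast Isles, March 9, 2022, is outside that window, so Bryast Isles is on standard time at UTC+03:30.
08:00 UTC + 3h30m = 11:30 Bryast Isles.

11:30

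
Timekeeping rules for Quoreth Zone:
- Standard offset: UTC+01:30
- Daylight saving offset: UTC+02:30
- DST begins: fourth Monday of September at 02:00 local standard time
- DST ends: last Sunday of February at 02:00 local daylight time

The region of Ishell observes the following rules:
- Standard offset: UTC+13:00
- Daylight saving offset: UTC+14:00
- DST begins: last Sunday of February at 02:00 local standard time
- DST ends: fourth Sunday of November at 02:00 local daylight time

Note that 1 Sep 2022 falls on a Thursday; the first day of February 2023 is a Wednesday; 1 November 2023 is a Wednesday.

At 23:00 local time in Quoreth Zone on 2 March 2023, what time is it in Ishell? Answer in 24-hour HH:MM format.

11:30

1 September 2022 is a Thursday, so the first Monday is September 5 and the fourth is September 26.
1 February 2023 is a Wednesday, so Sundays fall on 5, 12, 19, 26; the last is February 26.
2 March 2023 does not fall between 26 September 2022 and 26 February 2023, so daylight saving is not in effect and Quoreth Zone is at UTC+01:30.
23:00 Quoreth Zone − 1h30m = 21:30 UTC.
1 February 2023 is a Wednesday, so Sundays fall on 5, 12, 19, 26; the last is February 26.
1 November 2023 is a Wednesday, so the first Sunday is November 5 and the fourth is November 26.
At the standard offset (UTC+13:00), 21:30 UTC + 13h = 10:30 Ishell standard time (rolling into the next day, 3 March 2023).
The standard-time date in Ishell, 3 March 2023, lies within the daylight-saving period (26 February – 26 November), so Ishell is on daylight time, UTC+14:00.
21:30 UTC + 14h = 11:30 Ishell (rolling into the next day, 3 March 2023).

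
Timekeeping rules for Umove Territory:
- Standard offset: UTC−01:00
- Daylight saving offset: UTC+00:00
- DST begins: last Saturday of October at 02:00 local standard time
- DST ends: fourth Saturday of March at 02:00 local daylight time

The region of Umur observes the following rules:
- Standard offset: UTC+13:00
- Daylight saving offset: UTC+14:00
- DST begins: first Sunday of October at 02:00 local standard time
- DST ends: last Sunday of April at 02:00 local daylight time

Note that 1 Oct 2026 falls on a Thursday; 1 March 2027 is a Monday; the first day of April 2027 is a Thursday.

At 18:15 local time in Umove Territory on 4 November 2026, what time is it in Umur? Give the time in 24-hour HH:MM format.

1 October 2026 is a Thursday, so Saturdays fall on 3, 10, 17, 24, 31; the last is October 31.
1 March 2027 is a Monday, so the first Saturday is March 6 and the fourth is March 27.
Daylight saving runs 31 October 2026 – 27 March 2027; 4 November 2026 is inside that window, so Umove Territory is at UTC+00:00.
18:15 Umove Territory − 0h = 18:15 UTC.
1 October 2026 is a Thursday, so the first Sunday is October 4.
1 April 2027 is a Thursday, so Sundays fall on 4, 11, 18, 25; the last is April 25.
At the standard offset (UTC+13:00), 18:15 UTC + 13h = 07:15 Umur standard time (rolling into the next day, 5 November 2026).
The standard-time date in Umur, 5 November 2026, falls between 4 October 2026 and 25 April 2027, so daylight saving is in effect and Umur is at UTC+14:00.
18:15 UTC + 14h = 08:15 Umur (rolling into the next day, 5 November 2026).

08:15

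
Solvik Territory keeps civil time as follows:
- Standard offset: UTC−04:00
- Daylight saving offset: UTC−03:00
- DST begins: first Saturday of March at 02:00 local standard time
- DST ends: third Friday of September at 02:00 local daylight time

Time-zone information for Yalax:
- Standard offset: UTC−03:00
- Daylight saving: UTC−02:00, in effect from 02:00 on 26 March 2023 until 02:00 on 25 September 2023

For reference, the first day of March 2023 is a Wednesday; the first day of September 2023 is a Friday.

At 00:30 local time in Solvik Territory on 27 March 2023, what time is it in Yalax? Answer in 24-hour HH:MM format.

1 March 2023 is a Wednesday, so the first Saturday is March 4.
1 September 2023 is a Friday, so the first Friday is September 1 and the third is September 15.
27 March 2023 falls between 4 March and 15 September, so daylight saving is in effect and Solvik Territory is at UTC−03:00.
00:30 Solvik Territory + 3h = 03:30 UTC.
At the standard offset (UTC−03:00), 03:30 UTC − 3h = 00:30 Yalax standard time.
Daylight saving runs 26 March – 25 September; the standard-time date in Yalax, 27 March 2023, is inside that window, so Yalax is at UTC−02:00.
03:30 UTC − 2h = 01:30 Yalax.

01:30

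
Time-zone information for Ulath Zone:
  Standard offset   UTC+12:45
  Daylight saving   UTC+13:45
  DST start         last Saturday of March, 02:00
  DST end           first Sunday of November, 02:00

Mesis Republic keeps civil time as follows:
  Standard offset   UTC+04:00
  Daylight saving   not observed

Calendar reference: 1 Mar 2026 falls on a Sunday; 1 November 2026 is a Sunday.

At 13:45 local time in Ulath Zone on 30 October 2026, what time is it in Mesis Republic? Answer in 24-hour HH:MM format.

1 March 2026 is a Sunday, so Saturdays fall on 7, 14, 21, 28; the last is March 28.
1 November 2026 is a Sunday, so the first Sunday is November 1.
Daylight saving runs 28 March – 1 November; 30 October 2026 is inside that window, so Ulath Zone is at UTC+13:45.
13:45 Ulath Zone − 13h45m = 00:00 UTC.
Mesis Republic has no daylight saving, so its offset is UTC+04:00 year-round.
00:00 UTC + 4h = 04:00 Mesis Republic.

04:00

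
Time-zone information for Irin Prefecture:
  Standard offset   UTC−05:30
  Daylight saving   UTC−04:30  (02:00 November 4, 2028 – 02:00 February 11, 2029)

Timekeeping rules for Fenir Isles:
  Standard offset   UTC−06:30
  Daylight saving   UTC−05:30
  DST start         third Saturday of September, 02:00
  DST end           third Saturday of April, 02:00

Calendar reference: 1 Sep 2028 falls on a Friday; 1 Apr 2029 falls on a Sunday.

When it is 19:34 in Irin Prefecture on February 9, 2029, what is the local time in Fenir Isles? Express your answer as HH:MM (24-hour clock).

Daylight saving runs 4 November 2028 – 11 February 2029; February 9, 2029 is inside that window, so Irin Prefecture is at UTC−04:30.
19:34 Irin Prefecture + 4h30m = 00:04 UTC (rolling into the next day, 10 February 2029).
1 September 2028 is a Friday, so the first Saturday is September 2 and the third is September 16.
1 April 2029 is a Sunday, so the first Saturday is April 7 and the third is April 21.
At the standard offset (UTC−06:30), 00:04 UTC − 6h30m = 17:34 Fenir Isles standard time (rolling into the previous day, 9 February 2029).
Daylight saving runs 16 September 2028 – 21 April 2029; the standard-time date in Fenir Isles, February 9, 2029, is inside that window, so Fenir Isles is at UTC−05:30.
00:04 UTC − 5h30m = 18:34 Fenir Isles (rolling into the previous day, 9 February 2029).

18:34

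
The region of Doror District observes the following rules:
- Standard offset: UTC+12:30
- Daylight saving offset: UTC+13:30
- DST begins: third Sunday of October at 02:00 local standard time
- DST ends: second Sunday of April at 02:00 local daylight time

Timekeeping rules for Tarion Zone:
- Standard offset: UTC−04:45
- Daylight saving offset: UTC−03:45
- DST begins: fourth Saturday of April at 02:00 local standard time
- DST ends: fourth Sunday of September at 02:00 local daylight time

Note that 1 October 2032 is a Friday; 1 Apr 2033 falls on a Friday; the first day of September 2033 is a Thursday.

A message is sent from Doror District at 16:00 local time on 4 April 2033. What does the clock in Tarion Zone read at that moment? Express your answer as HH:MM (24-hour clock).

21:45

1 October 2032 is a Friday, so the first Sunday is October 3 and the third is October 17.
1 April 2033 is a Friday, so the first Sunday is April 3 and the second is April 10.
Daylight saving runs 17 October 2032 – 10 April 2033; 4 April 2033 is inside that window, so Doror District is at UTC+13:30.
16:00 Doror District − 13h30m = 02:30 UTC.
1 April 2033 is a Friday, so the first Saturday is April 2 and the fourth is April 23.
1 September 2033 is a Thursday, so the first Sunday is September 4 and the fourth is September 25.
At the standard offset (UTC−04:45), 02:30 UTC − 4h45m = 21:45 Tarion Zone standard time (rolling into the previous day, 3 April 2033).
The standard-time date in Tarion Zone, 3 April 2033, is outside the daylight-saving period (23 April – 25 September), so Tarion Zone is on standard time, UTC−04:45.
02:30 UTC − 4h45m = 21:45 Tarion Zone (rolling into the previous day, 3 April 2033).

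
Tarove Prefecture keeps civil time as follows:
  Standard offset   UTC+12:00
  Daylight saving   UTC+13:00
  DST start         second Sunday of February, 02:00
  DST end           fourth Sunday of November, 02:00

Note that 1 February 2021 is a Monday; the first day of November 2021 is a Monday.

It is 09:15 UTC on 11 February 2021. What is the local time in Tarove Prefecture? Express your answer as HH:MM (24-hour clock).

21:15

1 February 2021 is a Monday, so the first Sunday is February 7 and the second is February 14.
1 November 2021 is a Monday, so the first Sunday is November 7 and the fourth is November 28.
At the standard offset (UTC+12:00), 09:15 UTC + 12h = 21:15 Tarove Prefecture standard time.
The standard-time date in Tarove Prefecture, 11 February 2021, is outside the daylight-saving period (14 February – 28 November), so Tarove Prefecture is on standard time, UTC+12:00.
09:15 UTC + 12h = 21:15 local.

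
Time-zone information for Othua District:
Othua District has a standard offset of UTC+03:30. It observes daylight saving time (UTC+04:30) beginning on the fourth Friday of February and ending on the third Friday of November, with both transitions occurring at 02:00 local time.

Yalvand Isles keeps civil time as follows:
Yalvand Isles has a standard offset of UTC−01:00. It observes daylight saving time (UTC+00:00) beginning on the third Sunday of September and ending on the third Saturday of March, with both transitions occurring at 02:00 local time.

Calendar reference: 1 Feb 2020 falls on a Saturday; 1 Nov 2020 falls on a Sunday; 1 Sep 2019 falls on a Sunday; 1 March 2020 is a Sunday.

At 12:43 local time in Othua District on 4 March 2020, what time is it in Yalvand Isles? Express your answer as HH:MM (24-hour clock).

08:13

1 February 2020 is a Saturday, so the first Friday is February 7 and the fourth is February 28.
1 November 2020 is a Sunday, so the first Friday is November 6 and the third is November 20.
Daylight saving runs 28 February – 20 November; 4 March 2020 is inside that window, so Othua District is at UTC+04:30.
12:43 Othua District − 4h30m = 08:13 UTC.
1 September 2019 is a Sunday, so the first Sunday is September 1 and the third is September 15.
1 March 2020 is a Sunday, so the first Saturday is March 7 and the third is March 21.
At the standard offset (UTC−01:00), 08:13 UTC − 1h = 07:13 Yalvand Isles standard time.
Daylight saving runs 15 September 2019 – 21 March 2020; the standard-time date in Yalvand Isles, 4 March 2020, is inside that window, so Yalvand Isles is at UTC+00:00.
08:13 UTC + 0h = 08:13 Yalvand Isles.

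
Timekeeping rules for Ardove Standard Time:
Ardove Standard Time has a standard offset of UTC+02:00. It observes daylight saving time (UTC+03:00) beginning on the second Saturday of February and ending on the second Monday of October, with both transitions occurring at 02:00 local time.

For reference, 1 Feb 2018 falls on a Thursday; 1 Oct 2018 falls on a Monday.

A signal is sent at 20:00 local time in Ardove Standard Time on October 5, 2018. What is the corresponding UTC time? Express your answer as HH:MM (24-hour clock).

1 February 2018 is a Thursday, so the first Saturday is February 3 and the second is February 10.
1 October 2018 is a Monday, so the first Monday is October 1 and the second is October 8.
October 5, 2018 falls between 10 February and 8 October, so daylight saving is in effect and Ardove Standard Time is at UTC+03:00.
20:00 local − 3h = 17:00 UTC.

17:00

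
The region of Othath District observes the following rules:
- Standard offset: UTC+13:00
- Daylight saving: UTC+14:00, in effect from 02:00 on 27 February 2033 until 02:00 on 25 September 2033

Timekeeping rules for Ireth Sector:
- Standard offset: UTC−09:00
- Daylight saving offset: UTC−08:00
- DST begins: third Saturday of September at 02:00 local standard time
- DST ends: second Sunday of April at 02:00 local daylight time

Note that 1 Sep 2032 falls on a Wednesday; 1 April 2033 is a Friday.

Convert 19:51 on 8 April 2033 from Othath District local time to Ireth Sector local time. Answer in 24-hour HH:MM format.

21:51

Daylight saving runs 27 February – 25 September; 8 April 2033 is inside that window, so Othath District is at UTC+14:00.
19:51 Othath District − 14h = 05:51 UTC.
1 September 2032 is a Wednesday, so the first Saturday is September 4 and the third is September 18.
1 April 2033 is a Friday, so the first Sunday is April 3 and the second is April 10.
At the standard offset (UTC−09:00), 05:51 UTC − 9h = 20:51 Ireth Sector standard time (rolling into the previous day, 7 April 2033).
Daylight saving runs 18 September 2032 – 10 April 2033; the standard-time date in Ireth Sector, 7 April 2033, is inside that window, so Ireth Sector is at UTC−08:00.
05:51 UTC − 8h = 21:51 Ireth Sector (rolling into the previous day, 7 April 2033).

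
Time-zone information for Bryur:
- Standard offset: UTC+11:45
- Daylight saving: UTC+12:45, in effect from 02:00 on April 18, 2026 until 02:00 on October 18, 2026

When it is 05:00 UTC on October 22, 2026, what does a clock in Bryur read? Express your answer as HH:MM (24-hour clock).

At the standard offset (UTC+11:45), 05:00 UTC + 11h45m = 16:45 Bryur standard time.
The standard-time date in Bryur, October 22, 2026, is outside the daylight-saving period (18 April – 18 October), so Bryur is on standard time, UTC+11:45.
05:00 UTC + 11h45m = 16:45 local.

16:45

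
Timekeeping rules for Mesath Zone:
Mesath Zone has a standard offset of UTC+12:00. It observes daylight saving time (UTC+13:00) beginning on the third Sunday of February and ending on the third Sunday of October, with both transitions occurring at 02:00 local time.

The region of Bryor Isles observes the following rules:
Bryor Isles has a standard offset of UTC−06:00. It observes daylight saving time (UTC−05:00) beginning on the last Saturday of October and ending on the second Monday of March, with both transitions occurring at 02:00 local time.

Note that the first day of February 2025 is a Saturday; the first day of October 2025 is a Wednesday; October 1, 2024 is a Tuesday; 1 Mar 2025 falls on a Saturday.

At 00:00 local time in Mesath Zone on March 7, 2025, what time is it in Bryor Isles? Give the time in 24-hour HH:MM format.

1 February 2025 is a Saturday, so the first Sunday is February 2 and the third is February 16.
1 October 2025 is a Wednesday, so the first Sunday is October 5 and the third is October 19.
March 7, 2025 falls between 16 February and 19 October, so daylight saving is in effect and Mesath Zone is at UTC+13:00.
00:00 Mesath Zone − 13h = 11:00 UTC (rolling into the previous day, 6 March 2025).
1 October 2024 is a Tuesday, so Saturdays fall on 5, 12, 19, 26; the last is October 26.
1 March 2025 is a Saturday, so the first Monday is March 3 and the second is March 10.
At the standard offset (UTC−06:00), 11:00 UTC − 6h = 05:00 Bryor Isles standard time.
The standard-time date in Bryor Isles, March 6, 2025, lies within the daylight-saving period (26 October 2024 – 10 March 2025), so Bryor Isles is on daylight time, UTC−05:00.
11:00 UTC − 5h = 06:00 Bryor Isles.

06:00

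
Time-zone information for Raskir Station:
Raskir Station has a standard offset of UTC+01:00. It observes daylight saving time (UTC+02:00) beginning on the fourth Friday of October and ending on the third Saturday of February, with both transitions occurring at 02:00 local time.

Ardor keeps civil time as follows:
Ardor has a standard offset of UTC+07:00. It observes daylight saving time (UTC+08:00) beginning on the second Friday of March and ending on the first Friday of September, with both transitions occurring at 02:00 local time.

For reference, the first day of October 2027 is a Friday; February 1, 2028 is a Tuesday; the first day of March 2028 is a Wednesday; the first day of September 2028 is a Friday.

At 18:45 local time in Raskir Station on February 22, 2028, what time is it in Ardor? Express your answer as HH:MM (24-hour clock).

00:45

1 October 2027 is a Friday, so the first Friday is October 1 and the fourth is October 22.
1 February 2028 is a Tuesday, so the first Saturday is February 5 and the third is February 19.
February 22, 2028 is outside the daylight-saving period (22 October 2027 – 19 February 2028), so Raskir Station is on standard time, UTC+01:00.
18:45 Raskir Station − 1h = 17:45 UTC.
1 March 2028 is a Wednesday, so the first Friday is March 3 and the second is March 10.
1 September 2028 is a Friday, so the first Friday is September 1.
At the standard offset (UTC+07:00), 17:45 UTC + 7h = 00:45 Ardor standard time (rolling into the next day, 23 February 2028).
Daylight saving runs 10 March – 1 September; the standard-time date in Ardor, February 23, 2028, is outside that window, so Ardor is on standard time at UTC+07:00.
17:45 UTC + 7h = 00:45 Ardor (rolling into the next day, 23 February 2028).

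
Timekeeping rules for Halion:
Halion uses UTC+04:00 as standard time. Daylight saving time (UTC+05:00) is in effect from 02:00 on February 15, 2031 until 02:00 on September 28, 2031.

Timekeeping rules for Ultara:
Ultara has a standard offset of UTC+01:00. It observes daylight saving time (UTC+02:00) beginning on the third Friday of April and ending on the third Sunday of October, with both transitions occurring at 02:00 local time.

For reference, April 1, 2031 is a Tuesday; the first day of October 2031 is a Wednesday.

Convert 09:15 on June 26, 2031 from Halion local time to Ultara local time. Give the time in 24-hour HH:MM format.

June 26, 2031 lies within the daylight-saving period (15 February – 28 September), so Halion is on daylight time, UTC+05:00.
09:15 Halion − 5h = 04:15 UTC.
1 April 2031 is a Tuesday, so the first Friday is April 4 and the third is April 18.
1 October 2031 is a Wednesday, so the first Sunday is October 5 and the third is October 19.
At the standard offset (UTC+01:00), 04:15 UTC + 1h = 05:15 Ultara standard time.
The standard-time date in Ultara, June 26, 2031, lies within the daylight-saving period (18 April – 19 October), so Ultara is on daylight time, UTC+02:00.
04:15 UTC + 2h = 06:15 Ultara.

06:15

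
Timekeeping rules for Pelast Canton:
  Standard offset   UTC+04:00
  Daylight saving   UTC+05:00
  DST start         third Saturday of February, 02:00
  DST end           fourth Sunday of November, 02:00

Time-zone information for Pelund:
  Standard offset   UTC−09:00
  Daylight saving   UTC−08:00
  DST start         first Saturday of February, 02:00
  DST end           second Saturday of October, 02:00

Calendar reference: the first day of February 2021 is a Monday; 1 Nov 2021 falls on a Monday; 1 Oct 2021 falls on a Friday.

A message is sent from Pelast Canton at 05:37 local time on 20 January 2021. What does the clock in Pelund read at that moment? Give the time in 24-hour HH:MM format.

16:37

1 February 2021 is a Monday, so the first Saturday is February 6 and the third is February 20.
1 November 2021 is a Monday, so the first Sunday is November 7 and the fourth is November 28.
20 January 2021 does not fall between 20 February and 28 November, so daylight saving is not in effect and Pelast Canton is at UTC+04:00.
05:37 Pelast Canton − 4h = 01:37 UTC.
1 February 2021 is a Monday, so the first Saturday is February 6.
1 October 2021 is a Friday, so the first Saturday is October 2 and the second is October 9.
At the standard offset (UTC−09:00), 01:37 UTC − 9h = 16:37 Pelund standard time (rolling into the previous day, 19 January 2021).
The standard-time date in Pelund, 19 January 2021, is outside the daylight-saving period (6 February – 9 October), so Pelund is on standard time, UTC−09:00.
01:37 UTC − 9h = 16:37 Pelund (rolling into the previous day, 19 January 2021).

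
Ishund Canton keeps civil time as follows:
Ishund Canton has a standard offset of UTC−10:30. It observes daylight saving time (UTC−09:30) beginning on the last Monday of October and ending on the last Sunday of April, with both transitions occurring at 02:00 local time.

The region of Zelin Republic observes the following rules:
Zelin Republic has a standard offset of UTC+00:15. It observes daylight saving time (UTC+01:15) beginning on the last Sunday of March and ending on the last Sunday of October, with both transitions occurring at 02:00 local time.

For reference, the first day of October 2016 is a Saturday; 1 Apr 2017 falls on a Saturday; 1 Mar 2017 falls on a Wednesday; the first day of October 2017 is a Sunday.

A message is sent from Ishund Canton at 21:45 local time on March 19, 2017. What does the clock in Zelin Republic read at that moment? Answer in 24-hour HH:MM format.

07:30

1 October 2016 is a Saturday, so Mondays fall on 3, 10, 17, 24, 31; the last is October 31.
1 April 2017 is a Saturday, so Sundays fall on 2, 9, 16, 23, 30; the last is April 30.
Daylight saving runs 31 October 2016 – 30 April 2017; March 19, 2017 is inside that window, so Ishund Canton is at UTC−09:30.
21:45 Ishund Canton + 9h30m = 07:15 UTC (rolling into the next day, 20 March 2017).
1 March 2017 is a Wednesday, so Sundays fall on 5, 12, 19, 26; the last is March 26.
1 October 2017 is a Sunday, so Sundays fall on 1, 8, 15, 22, 29; the last is October 29.
At the standard offset (UTC+00:15), 07:15 UTC + 0h15m = 07:30 Zelin Republic standard time.
The standard-time date in Zelin Republic, March 20, 2017, does not fall between 26 March and 29 October, so daylight saving is not in effect and Zelin Republic is at UTC+00:15.
07:15 UTC + 0h15m = 07:30 Zelin Republic.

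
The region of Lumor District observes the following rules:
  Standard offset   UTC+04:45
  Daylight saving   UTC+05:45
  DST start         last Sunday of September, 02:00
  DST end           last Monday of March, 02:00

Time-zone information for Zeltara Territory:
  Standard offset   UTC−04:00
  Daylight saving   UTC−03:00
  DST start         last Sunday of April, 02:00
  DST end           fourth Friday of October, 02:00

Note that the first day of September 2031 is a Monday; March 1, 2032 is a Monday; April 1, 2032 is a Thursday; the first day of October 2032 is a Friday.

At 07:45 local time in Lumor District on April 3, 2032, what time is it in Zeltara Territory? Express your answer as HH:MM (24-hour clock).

23:00

1 September 2031 is a Monday, so Sundays fall on 7, 14, 21, 28; the last is September 28.
1 March 2032 is a Monday, so Mondays fall on 1, 8, 15, 22, 29; the last is March 29.
Daylight saving runs 28 September 2031 – 29 March 2032; April 3, 2032 is outside that window, so Lumor District is on standard time at UTC+04:45.
07:45 Lumor District − 4h45m = 03:00 UTC.
1 April 2032 is a Thursday, so Sundays fall on 4, 11, 18, 25; the last is April 25.
1 October 2032 is a Friday, so the first Friday is October 1 and the fourth is October 22.
At the standard offset (UTC−04:00), 03:00 UTC − 4h = 23:00 Zeltara Territory standard time (rolling into the previous day, 2 April 2032).
Daylight saving runs 25 April – 22 October; the standard-time date in Zeltara Territory, April 2, 2032, is outside that window, so Zeltara Territory is on standard time at UTC−04:00.
03:00 UTC − 4h = 23:00 Zeltara Territory (rolling into the previous day, 2 April 2032).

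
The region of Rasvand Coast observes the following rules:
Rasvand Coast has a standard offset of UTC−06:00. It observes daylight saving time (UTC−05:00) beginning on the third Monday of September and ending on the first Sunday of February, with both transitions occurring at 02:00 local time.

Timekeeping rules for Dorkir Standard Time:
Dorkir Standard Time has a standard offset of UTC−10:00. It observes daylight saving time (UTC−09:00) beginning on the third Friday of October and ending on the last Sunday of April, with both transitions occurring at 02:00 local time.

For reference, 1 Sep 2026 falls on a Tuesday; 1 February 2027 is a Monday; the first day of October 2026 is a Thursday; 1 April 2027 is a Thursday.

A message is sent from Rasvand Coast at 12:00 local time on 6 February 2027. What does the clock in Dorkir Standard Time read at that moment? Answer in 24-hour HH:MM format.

08:00

1 September 2026 is a Tuesday, so the first Monday is September 7 and the third is September 21.
1 February 2027 is a Monday, so the first Sunday is February 7.
Daylight saving runs 21 September 2026 – 7 February 2027; 6 February 2027 is inside that window, so Rasvand Coast is at UTC−05:00.
12:00 Rasvand Coast + 5h = 17:00 UTC.
1 October 2026 is a Thursday, so the first Friday is October 2 and the third is October 16.
1 April 2027 is a Thursday, so Sundays fall on 4, 11, 18, 25; the last is April 25.
At the standard offset (UTC−10:00), 17:00 UTC − 10h = 07:00 Dorkir Standard Time standard time.
Daylight saving runs 16 October 2026 – 25 April 2027; the standard-time date in Dorkir Standard Time, 6 February 2027, is inside that window, so Dorkir Standard Time is at UTC−09:00.
17:00 UTC − 9h = 08:00 Dorkir Standard Time.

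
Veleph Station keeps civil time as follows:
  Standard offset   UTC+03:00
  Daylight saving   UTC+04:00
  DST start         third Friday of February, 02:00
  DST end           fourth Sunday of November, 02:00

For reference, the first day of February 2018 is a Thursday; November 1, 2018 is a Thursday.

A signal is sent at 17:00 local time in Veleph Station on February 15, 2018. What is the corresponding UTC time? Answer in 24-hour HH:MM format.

14:00

1 February 2018 is a Thursday, so the first Friday is February 2 and the third is February 16.
1 November 2018 is a Thursday, so the first Sunday is November 4 and the fourth is November 25.
Daylight saving runs 16 February – 25 November; February 15, 2018 is outside that window, so Veleph Station is on standard time at UTC+03:00.
17:00 local − 3h = 14:00 UTC.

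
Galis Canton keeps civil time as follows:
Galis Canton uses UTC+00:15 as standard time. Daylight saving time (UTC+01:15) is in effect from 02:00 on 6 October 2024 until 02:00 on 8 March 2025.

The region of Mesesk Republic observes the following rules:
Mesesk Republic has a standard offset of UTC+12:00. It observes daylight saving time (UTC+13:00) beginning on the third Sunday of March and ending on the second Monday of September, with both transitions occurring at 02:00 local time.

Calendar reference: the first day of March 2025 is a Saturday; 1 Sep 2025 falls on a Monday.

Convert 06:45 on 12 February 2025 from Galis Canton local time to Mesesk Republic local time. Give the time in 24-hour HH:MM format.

17:30

12 February 2025 falls between 6 October 2024 and 8 March 2025, so daylight saving is in effect and Galis Canton is at UTC+01:15.
06:45 Galis Canton − 1h15m = 05:30 UTC.
1 March 2025 is a Saturday, so the first Sunday is March 2 and the third is March 16.
1 September 2025 is a Monday, so the first Monday is September 1 and the second is September 8.
At the standard offset (UTC+12:00), 05:30 UTC + 12h = 17:30 Mesesk Republic standard time.
Daylight saving runs 16 March – 8 September; the standard-time date in Mesesk Republic, 12 February 2025, is outside that window, so Mesesk Republic is on standard time at UTC+12:00.
05:30 UTC + 12h = 17:30 Mesesk Republic.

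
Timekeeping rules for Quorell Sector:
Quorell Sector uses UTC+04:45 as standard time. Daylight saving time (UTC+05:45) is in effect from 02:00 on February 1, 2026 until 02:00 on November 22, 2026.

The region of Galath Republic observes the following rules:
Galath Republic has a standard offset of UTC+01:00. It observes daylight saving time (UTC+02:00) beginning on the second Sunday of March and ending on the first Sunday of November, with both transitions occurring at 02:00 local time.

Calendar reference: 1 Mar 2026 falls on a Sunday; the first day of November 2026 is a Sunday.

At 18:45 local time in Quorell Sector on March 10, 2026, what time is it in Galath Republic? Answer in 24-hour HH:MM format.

Daylight saving runs 1 February – 22 November; March 10, 2026 is inside that window, so Quorell Sector is at UTC+05:45.
18:45 Quorell Sector − 5h45m = 13:00 UTC.
1 March 2026 is a Sunday, so the first Sunday is March 1 and the second is March 8.
1 November 2026 is a Sunday, so the first Sunday is November 1.
At the standard offset (UTC+01:00), 13:00 UTC + 1h = 14:00 Galath Republic standard time.
Daylight saving runs 8 March – 1 November; the standard-time date in Galath Republic, March 10, 2026, is inside that window, so Galath Republic is at UTC+02:00.
13:00 UTC + 2h = 15:00 Galath Republic.

15:00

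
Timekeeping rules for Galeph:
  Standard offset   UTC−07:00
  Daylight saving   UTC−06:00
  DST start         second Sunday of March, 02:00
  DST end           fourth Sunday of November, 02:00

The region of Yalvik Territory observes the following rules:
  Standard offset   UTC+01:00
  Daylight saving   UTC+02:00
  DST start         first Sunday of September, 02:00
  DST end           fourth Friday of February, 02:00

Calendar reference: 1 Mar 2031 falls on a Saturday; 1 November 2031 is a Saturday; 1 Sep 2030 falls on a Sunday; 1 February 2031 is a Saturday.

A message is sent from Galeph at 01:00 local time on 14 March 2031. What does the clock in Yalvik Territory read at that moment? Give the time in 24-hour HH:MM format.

1 March 2031 is a Saturday, so the first Sunday is March 2 and the second is March 9.
1 November 2031 is a Saturday, so the first Sunday is November 2 and the fourth is November 23.
14 March 2031 lies within the daylight-saving period (9 March – 23 November), so Galeph is on daylight time, UTC−06:00.
01:00 Galeph + 6h = 07:00 UTC.
1 September 2030 is a Sunday, so the first Sunday is September 1.
1 February 2031 is a Saturday, so the first Friday is February 7 and the fourth is February 28.
At the standard offset (UTC+01:00), 07:00 UTC + 1h = 08:00 Yalvik Territory standard time.
The standard-time date in Yalvik Territory, 14 March 2031, does not fall between 1 September 2030 and 28 February 2031, so daylight saving is not in effect and Yalvik Territory is at UTC+01:00.
07:00 UTC + 1h = 08:00 Yalvik Territory.

08:00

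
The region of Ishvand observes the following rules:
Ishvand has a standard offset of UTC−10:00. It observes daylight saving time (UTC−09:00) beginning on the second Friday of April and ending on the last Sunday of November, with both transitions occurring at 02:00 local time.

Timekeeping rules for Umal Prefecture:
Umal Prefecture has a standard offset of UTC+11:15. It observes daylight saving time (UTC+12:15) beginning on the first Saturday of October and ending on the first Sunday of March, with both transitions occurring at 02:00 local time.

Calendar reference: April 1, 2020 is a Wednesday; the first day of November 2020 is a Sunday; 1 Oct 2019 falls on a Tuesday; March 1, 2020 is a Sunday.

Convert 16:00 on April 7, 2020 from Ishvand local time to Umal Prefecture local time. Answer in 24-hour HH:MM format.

13:15

1 April 2020 is a Wednesday, so the first Friday is April 3 and the second is April 10.
1 November 2020 is a Sunday, so Sundays fall on 1, 8, 15, 22, 29; the last is November 29.
April 7, 2020 does not fall between 10 April and 29 November, so daylight saving is not in effect and Ishvand is at UTC−10:00.
16:00 Ishvand + 10h = 02:00 UTC (rolling into the next day, 8 April 2020).
1 October 2019 is a Tuesday, so the first Saturday is October 5.
1 March 2020 is a Sunday, so the first Sunday is March 1.
At the standard offset (UTC+11:15), 02:00 UTC + 11h15m = 13:15 Umal Prefecture standard time.
The standard-time date in Umal Prefecture, April 8, 2020, is outside the daylight-saving period (5 October 2019 – 1 March 2020), so Umal Prefecture is on standard time, UTC+11:15.
02:00 UTC + 11h15m = 13:15 Umal Prefecture.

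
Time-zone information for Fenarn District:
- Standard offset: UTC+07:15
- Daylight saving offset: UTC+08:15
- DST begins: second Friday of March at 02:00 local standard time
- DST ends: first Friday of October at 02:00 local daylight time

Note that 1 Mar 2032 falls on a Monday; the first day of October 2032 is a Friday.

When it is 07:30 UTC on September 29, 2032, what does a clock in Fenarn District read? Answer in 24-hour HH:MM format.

1 March 2032 is a Monday, so the first Friday is March 5 and the second is March 12.
1 October 2032 is a Friday, so the first Friday is October 1.
At the standard offset (UTC+07:15), 07:30 UTC + 7h15m = 14:45 Fenarn District standard time.
The standard-time date in Fenarn District, September 29, 2032, lies within the daylight-saving period (12 March – 1 October), so Fenarn District is on daylight time, UTC+08:15.
07:30 UTC + 8h15m = 15:45 local.

15:45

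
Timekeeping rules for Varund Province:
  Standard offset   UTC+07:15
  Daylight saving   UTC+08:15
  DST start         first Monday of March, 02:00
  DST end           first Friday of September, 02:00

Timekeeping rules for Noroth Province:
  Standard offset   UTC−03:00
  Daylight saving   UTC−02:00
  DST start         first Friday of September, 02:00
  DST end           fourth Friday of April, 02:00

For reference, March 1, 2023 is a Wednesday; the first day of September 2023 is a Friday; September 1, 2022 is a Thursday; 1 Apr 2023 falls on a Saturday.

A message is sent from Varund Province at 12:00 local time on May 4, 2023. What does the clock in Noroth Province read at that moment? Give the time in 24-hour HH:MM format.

1 March 2023 is a Wednesday, so the first Monday is March 6.
1 September 2023 is a Friday, so the first Friday is September 1.
Daylight saving runs 6 March – 1 September; May 4, 2023 is inside that window, so Varund Province is at UTC+08:15.
12:00 Varund Province − 8h15m = 03:45 UTC.
1 September 2022 is a Thursday, so the first Friday is September 2.
1 April 2023 is a Saturday, so the first Friday is April 7 and the fourth is April 28.
At the standard offset (UTC−03:00), 03:45 UTC − 3h = 00:45 Noroth Province standard time.
The standard-time date in Noroth Province, May 4, 2023, does not fall between 2 September 2022 and 28 April 2023, so daylight saving is not in effect and Noroth Province is at UTC−03:00.
03:45 UTC − 3h = 00:45 Noroth Province.

00:45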